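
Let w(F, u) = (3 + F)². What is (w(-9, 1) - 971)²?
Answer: 874225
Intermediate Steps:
(w(-9, 1) - 971)² = ((3 - 9)² - 971)² = ((-6)² - 971)² = (36 - 971)² = (-935)² = 874225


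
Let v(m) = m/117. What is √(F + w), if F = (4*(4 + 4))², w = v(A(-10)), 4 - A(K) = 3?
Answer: √1557517/39 ≈ 32.000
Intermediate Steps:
A(K) = 1 (A(K) = 4 - 1*3 = 4 - 3 = 1)
v(m) = m/117 (v(m) = m*(1/117) = m/117)
w = 1/117 (w = (1/117)*1 = 1/117 ≈ 0.0085470)
F = 1024 (F = (4*8)² = 32² = 1024)
√(F + w) = √(1024 + 1/117) = √(119809/117) = √1557517/39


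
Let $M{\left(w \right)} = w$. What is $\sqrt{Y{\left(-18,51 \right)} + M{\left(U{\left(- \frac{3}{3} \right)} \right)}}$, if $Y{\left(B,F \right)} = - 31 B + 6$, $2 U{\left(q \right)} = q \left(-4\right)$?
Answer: $\sqrt{566} \approx 23.791$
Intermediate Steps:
$U{\left(q \right)} = - 2 q$ ($U{\left(q \right)} = \frac{q \left(-4\right)}{2} = \frac{\left(-4\right) q}{2} = - 2 q$)
$Y{\left(B,F \right)} = 6 - 31 B$
$\sqrt{Y{\left(-18,51 \right)} + M{\left(U{\left(- \frac{3}{3} \right)} \right)}} = \sqrt{\left(6 - -558\right) - 2 \left(- \frac{3}{3}\right)} = \sqrt{\left(6 + 558\right) - 2 \left(\left(-3\right) \frac{1}{3}\right)} = \sqrt{564 - -2} = \sqrt{564 + 2} = \sqrt{566}$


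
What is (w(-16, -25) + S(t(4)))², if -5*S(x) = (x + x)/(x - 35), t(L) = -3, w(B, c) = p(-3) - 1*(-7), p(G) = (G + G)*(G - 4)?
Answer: 21641104/9025 ≈ 2397.9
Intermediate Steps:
p(G) = 2*G*(-4 + G) (p(G) = (2*G)*(-4 + G) = 2*G*(-4 + G))
w(B, c) = 49 (w(B, c) = 2*(-3)*(-4 - 3) - 1*(-7) = 2*(-3)*(-7) + 7 = 42 + 7 = 49)
S(x) = -2*x/(5*(-35 + x)) (S(x) = -(x + x)/(5*(x - 35)) = -2*x/(5*(-35 + x)))
(w(-16, -25) + S(t(4)))² = (49 - 2*(-3)/(-175 + 5*(-3)))² = (49 - 2*(-3)/(-175 - 15))² = (49 - 2*(-3)/(-190))² = (49 - 2*(-3)*(-1/190))² = (49 - 3/95)² = (4652/95)² = 21641104/9025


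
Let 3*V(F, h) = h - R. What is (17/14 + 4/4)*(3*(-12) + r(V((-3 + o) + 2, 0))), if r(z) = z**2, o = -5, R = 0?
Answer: -558/7 ≈ -79.714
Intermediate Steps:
V(F, h) = h/3 (V(F, h) = (h - 1*0)/3 = (h + 0)/3 = h/3)
(17/14 + 4/4)*(3*(-12) + r(V((-3 + o) + 2, 0))) = (17/14 + 4/4)*(3*(-12) + ((1/3)*0)**2) = (17*(1/14) + 4*(1/4))*(-36 + 0**2) = (17/14 + 1)*(-36 + 0) = (31/14)*(-36) = -558/7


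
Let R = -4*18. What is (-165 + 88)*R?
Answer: 5544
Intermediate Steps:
R = -72
(-165 + 88)*R = (-165 + 88)*(-72) = -77*(-72) = 5544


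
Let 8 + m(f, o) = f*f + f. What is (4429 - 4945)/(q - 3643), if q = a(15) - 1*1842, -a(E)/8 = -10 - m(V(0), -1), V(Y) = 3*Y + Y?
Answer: 172/1823 ≈ 0.094350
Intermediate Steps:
V(Y) = 4*Y
m(f, o) = -8 + f + f**2 (m(f, o) = -8 + (f*f + f) = -8 + (f**2 + f) = -8 + (f + f**2) = -8 + f + f**2)
a(E) = 16 (a(E) = -8*(-10 - (-8 + 4*0 + (4*0)**2)) = -8*(-10 - (-8 + 0 + 0**2)) = -8*(-10 - (-8 + 0 + 0)) = -8*(-10 - 1*(-8)) = -8*(-10 + 8) = -8*(-2) = 16)
q = -1826 (q = 16 - 1*1842 = 16 - 1842 = -1826)
(4429 - 4945)/(q - 3643) = (4429 - 4945)/(-1826 - 3643) = -516/(-5469) = -516*(-1/5469) = 172/1823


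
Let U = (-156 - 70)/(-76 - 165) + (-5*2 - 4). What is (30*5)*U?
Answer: -472200/241 ≈ -1959.3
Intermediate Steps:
U = -3148/241 (U = -226/(-241) + (-10 - 4) = -226*(-1/241) - 14 = 226/241 - 14 = -3148/241 ≈ -13.062)
(30*5)*U = (30*5)*(-3148/241) = 150*(-3148/241) = -472200/241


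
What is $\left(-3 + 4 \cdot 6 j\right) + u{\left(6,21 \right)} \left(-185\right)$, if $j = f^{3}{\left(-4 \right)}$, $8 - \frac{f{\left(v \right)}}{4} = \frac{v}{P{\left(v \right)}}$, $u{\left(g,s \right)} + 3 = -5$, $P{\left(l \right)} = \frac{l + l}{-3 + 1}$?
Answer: $1121221$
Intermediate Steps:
$P{\left(l \right)} = - l$ ($P{\left(l \right)} = \frac{2 l}{-2} = 2 l \left(- \frac{1}{2}\right) = - l$)
$u{\left(g,s \right)} = -8$ ($u{\left(g,s \right)} = -3 - 5 = -8$)
$f{\left(v \right)} = 36$ ($f{\left(v \right)} = 32 - 4 \frac{v}{\left(-1\right) v} = 32 - 4 v \left(- \frac{1}{v}\right) = 32 - -4 = 32 + 4 = 36$)
$j = 46656$ ($j = 36^{3} = 46656$)
$\left(-3 + 4 \cdot 6 j\right) + u{\left(6,21 \right)} \left(-185\right) = \left(-3 + 4 \cdot 6 \cdot 46656\right) - -1480 = \left(-3 + 4 \cdot 279936\right) + 1480 = \left(-3 + 1119744\right) + 1480 = 1119741 + 1480 = 1121221$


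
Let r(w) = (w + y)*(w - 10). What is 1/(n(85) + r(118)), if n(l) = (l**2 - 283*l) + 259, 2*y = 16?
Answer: -1/2963 ≈ -0.00033750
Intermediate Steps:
y = 8 (y = (1/2)*16 = 8)
r(w) = (-10 + w)*(8 + w) (r(w) = (w + 8)*(w - 10) = (8 + w)*(-10 + w) = (-10 + w)*(8 + w))
n(l) = 259 + l**2 - 283*l
1/(n(85) + r(118)) = 1/((259 + 85**2 - 283*85) + (-80 + 118**2 - 2*118)) = 1/((259 + 7225 - 24055) + (-80 + 13924 - 236)) = 1/(-16571 + 13608) = 1/(-2963) = -1/2963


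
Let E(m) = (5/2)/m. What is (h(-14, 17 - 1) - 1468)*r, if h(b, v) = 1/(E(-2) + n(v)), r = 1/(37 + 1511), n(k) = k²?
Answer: -373972/394353 ≈ -0.94832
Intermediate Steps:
E(m) = 5/(2*m) (E(m) = (5*(½))/m = 5/(2*m))
r = 1/1548 ≈ 0.00064600
h(b, v) = 1/(-5/4 + v²) (h(b, v) = 1/((5/2)/(-2) + v²) = 1/((5/2)*(-½) + v²) = 1/(-5/4 + v²))
(h(-14, 17 - 1) - 1468)*r = (4/(-5 + 4*(17 - 1)²) - 1468)*(1/1548) = (4/(-5 + 4*16²) - 1468)*(1/1548) = (4/(-5 + 4*256) - 1468)*(1/1548) = (4/(-5 + 1024) - 1468)*(1/1548) = (4/1019 - 1468)*(1/1548) = -1495888/1019*1/1548 = -373972/394353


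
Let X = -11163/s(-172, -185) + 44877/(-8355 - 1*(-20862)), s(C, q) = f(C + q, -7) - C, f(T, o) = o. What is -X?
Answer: 1335464/20845 ≈ 64.066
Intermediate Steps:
s(C, q) = -7 - C
X = -1335464/20845 (X = -11163/(-7 - 1*(-172)) + 44877/(-8355 - 1*(-20862)) = -11163/(-7 + 172) + 44877/(-8355 + 20862) = -11163/165 + 44877/12507 = -11163*1/165 + 44877*(1/12507) = -3721/55 + 14959/4169 = -1335464/20845 ≈ -64.066)
-X = -1*(-1335464/20845) = 1335464/20845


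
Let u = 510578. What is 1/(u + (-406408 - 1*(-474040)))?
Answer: 1/578210 ≈ 1.7295e-6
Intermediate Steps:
1/(u + (-406408 - 1*(-474040))) = 1/(510578 + (-406408 - 1*(-474040))) = 1/(510578 + (-406408 + 474040)) = 1/(510578 + 67632) = 1/578210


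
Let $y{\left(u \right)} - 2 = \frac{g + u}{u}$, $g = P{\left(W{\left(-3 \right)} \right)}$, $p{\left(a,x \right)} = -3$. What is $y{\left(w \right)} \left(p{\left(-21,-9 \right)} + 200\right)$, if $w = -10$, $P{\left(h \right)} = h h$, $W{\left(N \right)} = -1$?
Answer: $\frac{5713}{10} \approx 571.3$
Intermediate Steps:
$P{\left(h \right)} = h^{2}$
$g = 1$ ($g = \left(-1\right)^{2} = 1$)
$y{\left(u \right)} = 2 + \frac{1 + u}{u}$
$y{\left(w \right)} \left(p{\left(-21,-9 \right)} + 200\right) = \left(3 + \frac{1}{-10}\right) \left(-3 + 200\right) = \left(3 - \frac{1}{10}\right) 197 = \frac{29}{10} \cdot 197 = \frac{5713}{10}$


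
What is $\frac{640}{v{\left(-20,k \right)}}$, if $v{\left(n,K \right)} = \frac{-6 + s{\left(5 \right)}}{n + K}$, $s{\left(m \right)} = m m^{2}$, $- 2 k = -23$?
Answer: $- \frac{320}{7} \approx -45.714$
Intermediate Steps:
$k = \frac{23}{2}$ ($k = \left(- \frac{1}{2}\right) \left(-23\right) = \frac{23}{2} \approx 11.5$)
$s{\left(m \right)} = m^{3}$
$v{\left(n,K \right)} = \frac{119}{K + n}$ ($v{\left(n,K \right)} = \frac{-6 + 5^{3}}{n + K} = \frac{-6 + 125}{K + n} = \frac{119}{K + n}$)
$\frac{640}{v{\left(-20,k \right)}} = \frac{640}{119 \frac{1}{\frac{23}{2} - 20}} = \frac{640}{119 \frac{1}{- \frac{17}{2}}} = \frac{640}{119 \left(- \frac{2}{17}\right)} = \frac{640}{-14} = 640 \left(- \frac{1}{14}\right) = - \frac{320}{7}$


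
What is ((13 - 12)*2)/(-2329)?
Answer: -2/2329 ≈ -0.00085874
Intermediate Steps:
((13 - 12)*2)/(-2329) = (1*2)*(-1/2329) = 2*(-1/2329) = -2/2329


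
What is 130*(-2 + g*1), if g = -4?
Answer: -780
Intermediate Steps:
130*(-2 + g*1) = 130*(-2 - 4*1) = 130*(-2 - 4) = 130*(-6) = -780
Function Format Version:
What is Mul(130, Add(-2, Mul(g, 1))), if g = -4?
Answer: -780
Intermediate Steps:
Mul(130, Add(-2, Mul(g, 1))) = Mul(130, Add(-2, Mul(-4, 1))) = Mul(130, Add(-2, -4)) = Mul(130, -6) = -780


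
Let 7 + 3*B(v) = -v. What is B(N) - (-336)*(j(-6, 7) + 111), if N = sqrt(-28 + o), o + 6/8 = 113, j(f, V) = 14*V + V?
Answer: 217721/3 - sqrt(337)/6 ≈ 72571.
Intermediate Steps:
j(f, V) = 15*V
o = 449/4 (o = -3/4 + 113 = 449/4 ≈ 112.25)
N = sqrt(337)/2 (N = sqrt(-28 + 449/4) = sqrt(337/4) = sqrt(337)/2 ≈ 9.1788)
B(v) = -7/3 - v/3 (B(v) = -7/3 + (-v)/3 = -7/3 - v/3)
B(N) - (-336)*(j(-6, 7) + 111) = (-7/3 - sqrt(337)/6) - (-336)*(15*7 + 111) = (-7/3 - sqrt(337)/6) - (-336)*(105 + 111) = (-7/3 - sqrt(337)/6) - (-336)*216 = (-7/3 - sqrt(337)/6) - 1*(-72576) = (-7/3 - sqrt(337)/6) + 72576 = 217721/3 - sqrt(337)/6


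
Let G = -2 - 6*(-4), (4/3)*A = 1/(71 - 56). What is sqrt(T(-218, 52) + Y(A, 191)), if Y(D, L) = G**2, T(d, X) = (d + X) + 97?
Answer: sqrt(415) ≈ 20.372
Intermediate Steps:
T(d, X) = 97 + X + d (T(d, X) = (X + d) + 97 = 97 + X + d)
A = 1/20 (A = 3/(4*(71 - 56)) = (3/4)/15 = (3/4)*(1/15) = 1/20 ≈ 0.050000)
G = 22 (G = -2 - 1*(-24) = -2 + 24 = 22)
Y(D, L) = 484 (Y(D, L) = 22**2 = 484)
sqrt(T(-218, 52) + Y(A, 191)) = sqrt((97 + 52 - 218) + 484) = sqrt(-69 + 484) = sqrt(415)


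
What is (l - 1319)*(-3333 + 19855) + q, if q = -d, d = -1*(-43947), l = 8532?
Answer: 119129239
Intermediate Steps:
d = 43947
q = -43947 (q = -1*43947 = -43947)
(l - 1319)*(-3333 + 19855) + q = (8532 - 1319)*(-3333 + 19855) - 43947 = 7213*16522 - 43947 = 119173186 - 43947 = 119129239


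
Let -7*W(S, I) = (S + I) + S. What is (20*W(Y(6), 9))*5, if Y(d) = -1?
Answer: -100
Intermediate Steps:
W(S, I) = -2*S/7 - I/7 (W(S, I) = -((S + I) + S)/7 = -((I + S) + S)/7 = -(I + 2*S)/7 = -2*S/7 - I/7)
(20*W(Y(6), 9))*5 = (20*(-2/7*(-1) - ⅐*9))*5 = (20*(2/7 - 9/7))*5 = (20*(-1))*5 = -20*5 = -100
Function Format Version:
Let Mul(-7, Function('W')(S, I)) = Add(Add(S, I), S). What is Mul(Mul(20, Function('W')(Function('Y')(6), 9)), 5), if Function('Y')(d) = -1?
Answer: -100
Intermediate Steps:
Function('W')(S, I) = Add(Mul(Rational(-2, 7), S), Mul(Rational(-1, 7), I)) (Function('W')(S, I) = Mul(Rational(-1, 7), Add(Add(S, I), S)) = Mul(Rational(-1, 7), Add(Add(I, S), S)) = Mul(Rational(-1, 7), Add(I, Mul(2, S))) = Add(Mul(Rational(-2, 7), S), Mul(Rational(-1, 7), I)))
Mul(Mul(20, Function('W')(Function('Y')(6), 9)), 5) = Mul(Mul(20, Add(Mul(Rational(-2, 7), -1), Mul(Rational(-1, 7), 9))), 5) = Mul(Mul(20, Add(Rational(2, 7), Rational(-9, 7))), 5) = Mul(Mul(20, -1), 5) = Mul(-20, 5) = -100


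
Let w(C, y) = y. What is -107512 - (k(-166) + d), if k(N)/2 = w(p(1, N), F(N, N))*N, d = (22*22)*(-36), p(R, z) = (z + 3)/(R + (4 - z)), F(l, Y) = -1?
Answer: -90420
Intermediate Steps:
p(R, z) = (3 + z)/(4 + R - z)
d = -17424 (d = 484*(-36) = -17424)
k(N) = -2*N (k(N) = 2*(-N) = -2*N)
-107512 - (k(-166) + d) = -107512 - (-2*(-166) - 17424) = -107512 - (332 - 17424) = -107512 - 1*(-17092) = -107512 + 17092 = -90420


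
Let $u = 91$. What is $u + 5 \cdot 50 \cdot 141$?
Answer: $35341$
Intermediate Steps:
$u + 5 \cdot 50 \cdot 141 = 91 + 5 \cdot 50 \cdot 141 = 91 + 250 \cdot 141 = 91 + 35250 = 35341$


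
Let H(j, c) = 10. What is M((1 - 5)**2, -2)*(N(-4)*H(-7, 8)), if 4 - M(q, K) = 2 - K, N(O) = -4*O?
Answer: 0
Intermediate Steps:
M(q, K) = 2 + K (M(q, K) = 4 - (2 - K) = 4 + (-2 + K) = 2 + K)
M((1 - 5)**2, -2)*(N(-4)*H(-7, 8)) = (2 - 2)*(-4*(-4)*10) = 0*(16*10) = 0*160 = 0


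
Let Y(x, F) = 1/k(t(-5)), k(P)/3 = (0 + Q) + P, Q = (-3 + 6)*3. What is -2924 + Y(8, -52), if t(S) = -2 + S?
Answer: -17543/6 ≈ -2923.8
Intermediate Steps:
Q = 9 (Q = 3*3 = 9)
k(P) = 27 + 3*P (k(P) = 3*((0 + 9) + P) = 3*(9 + P) = 27 + 3*P)
Y(x, F) = 1/6 (Y(x, F) = 1/(27 + 3*(-2 - 5)) = 1/(27 + 3*(-7)) = 1/(27 - 21) = 1/6)
-2924 + Y(8, -52) = -2924 + 1/6 = -17543/6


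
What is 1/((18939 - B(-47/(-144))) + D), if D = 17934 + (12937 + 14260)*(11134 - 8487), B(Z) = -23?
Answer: 1/72027355 ≈ 1.3884e-8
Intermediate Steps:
D = 72008393 (D = 17934 + 27197*2647 = 17934 + 71990459 = 72008393)
1/((18939 - B(-47/(-144))) + D) = 1/((18939 - 1*(-23)) + 72008393) = 1/((18939 + 23) + 72008393) = 1/(18962 + 72008393) = 1/72027355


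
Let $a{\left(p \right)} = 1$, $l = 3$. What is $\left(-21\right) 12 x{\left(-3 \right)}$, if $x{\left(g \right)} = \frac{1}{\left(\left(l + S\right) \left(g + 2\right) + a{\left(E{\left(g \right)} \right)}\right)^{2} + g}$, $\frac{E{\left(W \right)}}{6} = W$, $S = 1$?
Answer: $-42$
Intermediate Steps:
$E{\left(W \right)} = 6 W$
$x{\left(g \right)} = \frac{1}{g + \left(9 + 4 g\right)^{2}}$ ($x{\left(g \right)} = \frac{1}{\left(\left(3 + 1\right) \left(g + 2\right) + 1\right)^{2} + g} = \frac{1}{\left(4 \left(2 + g\right) + 1\right)^{2} + g} = \frac{1}{\left(\left(8 + 4 g\right) + 1\right)^{2} + g} = \frac{1}{\left(9 + 4 g\right)^{2} + g} = \frac{1}{g + \left(9 + 4 g\right)^{2}}$)
$\left(-21\right) 12 x{\left(-3 \right)} = \frac{\left(-21\right) 12}{-3 + \left(9 + 4 \left(-3\right)\right)^{2}} = - \frac{252}{-3 + \left(9 - 12\right)^{2}} = - \frac{252}{-3 + \left(-3\right)^{2}} = - \frac{252}{-3 + 9} = - \frac{252}{6} = \left(-252\right) \frac{1}{6} = -42$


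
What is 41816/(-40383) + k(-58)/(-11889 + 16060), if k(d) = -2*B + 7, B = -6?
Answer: -173647259/168437493 ≈ -1.0309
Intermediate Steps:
k(d) = 19 (k(d) = -2*(-6) + 7 = 12 + 7 = 19)
41816/(-40383) + k(-58)/(-11889 + 16060) = 41816/(-40383) + 19/(-11889 + 16060) = 41816*(-1/40383) + 19/4171 = -41816/40383 + 19*(1/4171) = -41816/40383 + 19/4171 = -173647259/168437493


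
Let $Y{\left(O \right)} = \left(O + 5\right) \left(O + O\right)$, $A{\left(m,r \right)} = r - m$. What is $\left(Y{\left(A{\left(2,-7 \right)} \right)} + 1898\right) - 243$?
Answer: $1727$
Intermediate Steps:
$Y{\left(O \right)} = 2 O \left(5 + O\right)$ ($Y{\left(O \right)} = \left(5 + O\right) 2 O = 2 O \left(5 + O\right)$)
$\left(Y{\left(A{\left(2,-7 \right)} \right)} + 1898\right) - 243 = \left(2 \left(-7 - 2\right) \left(5 - 9\right) + 1898\right) - 243 = \left(2 \left(-9\right) \left(5 - 9\right) + 1898\right) - 243 = \left(2 \left(-9\right) \left(-4\right) + 1898\right) - 243 = \left(72 + 1898\right) - 243 = 1970 - 243 = 1727$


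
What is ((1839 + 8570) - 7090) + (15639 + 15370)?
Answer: 34328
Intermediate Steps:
((1839 + 8570) - 7090) + (15639 + 15370) = (10409 - 7090) + 31009 = 3319 + 31009 = 34328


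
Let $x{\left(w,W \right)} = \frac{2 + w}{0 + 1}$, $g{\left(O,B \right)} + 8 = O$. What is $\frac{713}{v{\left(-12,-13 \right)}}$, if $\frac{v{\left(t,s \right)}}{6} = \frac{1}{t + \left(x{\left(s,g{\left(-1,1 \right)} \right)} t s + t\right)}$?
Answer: $-206770$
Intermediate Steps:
$g{\left(O,B \right)} = -8 + O$
$x{\left(w,W \right)} = 2 + w$ ($x{\left(w,W \right)} = \frac{2 + w}{1} = \left(2 + w\right) 1 = 2 + w$)
$v{\left(t,s \right)} = \frac{6}{2 t + s t \left(2 + s\right)}$ ($v{\left(t,s \right)} = \frac{6}{t + \left(\left(2 + s\right) t s + t\right)} = \frac{6}{t + \left(t \left(2 + s\right) s + t\right)} = \frac{6}{t + \left(s t \left(2 + s\right) + t\right)} = \frac{6}{t + \left(t + s t \left(2 + s\right)\right)} = \frac{6}{2 t + s t \left(2 + s\right)}$)
$\frac{713}{v{\left(-12,-13 \right)}} = \frac{713}{6 \frac{1}{-12} \frac{1}{2 - 13 \left(2 - 13\right)}} = \frac{713}{6 \left(- \frac{1}{12}\right) \frac{1}{2 - -143}} = \frac{713}{6 \left(- \frac{1}{12}\right) \frac{1}{2 + 143}} = \frac{713}{6 \left(- \frac{1}{12}\right) \frac{1}{145}} = \frac{713}{- \frac{1}{290}} = 713 \left(-290\right) = -206770$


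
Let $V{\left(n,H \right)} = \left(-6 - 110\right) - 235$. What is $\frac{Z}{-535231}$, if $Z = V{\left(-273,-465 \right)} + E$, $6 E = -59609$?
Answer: $\frac{61715}{3211386} \approx 0.019218$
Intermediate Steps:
$E = - \frac{59609}{6}$ ($E = \frac{1}{6} \left(-59609\right) = - \frac{59609}{6} \approx -9934.8$)
$V{\left(n,H \right)} = -351$ ($V{\left(n,H \right)} = -116 - 235 = -351$)
$Z = - \frac{61715}{6}$ ($Z = -351 - \frac{59609}{6} = - \frac{61715}{6} \approx -10286.0$)
$\frac{Z}{-535231} = - \frac{61715}{6 \left(-535231\right)} = \left(- \frac{61715}{6}\right) \left(- \frac{1}{535231}\right) = \frac{61715}{3211386}$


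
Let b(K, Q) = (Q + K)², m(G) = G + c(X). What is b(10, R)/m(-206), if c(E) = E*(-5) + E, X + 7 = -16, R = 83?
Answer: -2883/38 ≈ -75.868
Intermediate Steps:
X = -23 (X = -7 - 16 = -23)
c(E) = -4*E (c(E) = -5*E + E = -4*E)
m(G) = 92 + G (m(G) = G - 4*(-23) = G + 92 = 92 + G)
b(K, Q) = (K + Q)²
b(10, R)/m(-206) = (10 + 83)²/(92 - 206) = 93²/(-114) = 8649*(-1/114) = -2883/38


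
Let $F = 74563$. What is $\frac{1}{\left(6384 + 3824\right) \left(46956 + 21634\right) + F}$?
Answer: $\frac{1}{700241283} \approx 1.4281 \cdot 10^{-9}$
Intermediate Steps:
$\frac{1}{\left(6384 + 3824\right) \left(46956 + 21634\right) + F} = \frac{1}{\left(6384 + 3824\right) \left(46956 + 21634\right) + 74563} = \frac{1}{10208 \cdot 68590 + 74563} = \frac{1}{700166720 + 74563} = \frac{1}{700241283}$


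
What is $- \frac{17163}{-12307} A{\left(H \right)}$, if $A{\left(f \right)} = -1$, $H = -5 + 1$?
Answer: $- \frac{17163}{12307} \approx -1.3946$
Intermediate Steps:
$H = -4$
$- \frac{17163}{-12307} A{\left(H \right)} = - \frac{17163}{-12307} \left(-1\right) = \left(-17163\right) \left(- \frac{1}{12307}\right) \left(-1\right) = \frac{17163}{12307} \left(-1\right) = - \frac{17163}{12307}$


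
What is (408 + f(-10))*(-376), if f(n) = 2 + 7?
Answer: -156792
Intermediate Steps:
f(n) = 9
(408 + f(-10))*(-376) = (408 + 9)*(-376) = 417*(-376) = -156792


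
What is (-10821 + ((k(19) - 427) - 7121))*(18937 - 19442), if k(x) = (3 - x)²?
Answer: 9147065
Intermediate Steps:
(-10821 + ((k(19) - 427) - 7121))*(18937 - 19442) = (-10821 + (((-3 + 19)² - 427) - 7121))*(18937 - 19442) = (-10821 + ((16² - 427) - 7121))*(-505) = (-10821 + ((256 - 427) - 7121))*(-505) = (-10821 + (-171 - 7121))*(-505) = (-10821 - 7292)*(-505) = -18113*(-505) = 9147065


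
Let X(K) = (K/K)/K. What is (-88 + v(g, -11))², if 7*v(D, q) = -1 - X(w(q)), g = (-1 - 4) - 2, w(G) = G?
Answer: 46049796/5929 ≈ 7766.9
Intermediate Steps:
g = -7 (g = -5 - 2 = -7)
X(K) = 1/K
v(D, q) = -⅐ - 1/(7*q) (v(D, q) = (-1 - 1/q)/7 = -⅐ - 1/(7*q))
(-88 + v(g, -11))² = (-88 + (⅐)*(-1 - 1*(-11))/(-11))² = (-88 + (⅐)*(-1/11)*(-1 + 11))² = (-88 + (⅐)*(-1/11)*10)² = (-88 - 10/77)² = (-6786/77)² = 46049796/5929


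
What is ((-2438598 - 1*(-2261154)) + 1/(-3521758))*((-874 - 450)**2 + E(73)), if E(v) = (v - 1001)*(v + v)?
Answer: -505396116485779432/1760879 ≈ -2.8701e+11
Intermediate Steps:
E(v) = 2*v*(-1001 + v) (E(v) = (-1001 + v)*(2*v) = 2*v*(-1001 + v))
((-2438598 - 1*(-2261154)) + 1/(-3521758))*((-874 - 450)**2 + E(73)) = ((-2438598 - 1*(-2261154)) + 1/(-3521758))*((-874 - 450)**2 + 2*73*(-1001 + 73)) = ((-2438598 + 2261154) - 1/3521758)*((-1324)**2 + 2*73*(-928)) = (-177444 - 1/3521758)*(1752976 - 135488) = -624914826553/3521758*1617488 = -505396116485779432/1760879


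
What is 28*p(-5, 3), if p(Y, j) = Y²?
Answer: 700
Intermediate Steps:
28*p(-5, 3) = 28*(-5)² = 28*25 = 700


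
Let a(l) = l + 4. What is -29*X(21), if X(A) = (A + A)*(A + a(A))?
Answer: -56028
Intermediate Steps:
a(l) = 4 + l
X(A) = 2*A*(4 + 2*A) (X(A) = (A + A)*(A + (4 + A)) = (2*A)*(4 + 2*A) = 2*A*(4 + 2*A))
-29*X(21) = -116*21*(2 + 21) = -116*21*23 = -29*1932 = -56028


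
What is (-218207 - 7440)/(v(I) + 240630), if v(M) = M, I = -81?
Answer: -225647/240549 ≈ -0.93805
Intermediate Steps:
(-218207 - 7440)/(v(I) + 240630) = (-218207 - 7440)/(-81 + 240630) = -225647/240549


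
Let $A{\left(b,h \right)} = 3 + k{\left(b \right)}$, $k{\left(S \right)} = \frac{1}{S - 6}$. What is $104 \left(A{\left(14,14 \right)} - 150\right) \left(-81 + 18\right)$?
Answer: $962325$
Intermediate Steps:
$k{\left(S \right)} = \frac{1}{-6 + S}$ ($k{\left(S \right)} = \frac{1}{S - 6} = \frac{1}{-6 + S}$)
$A{\left(b,h \right)} = 3 + \frac{1}{-6 + b}$
$104 \left(A{\left(14,14 \right)} - 150\right) \left(-81 + 18\right) = 104 \left(\frac{-17 + 3 \cdot 14}{-6 + 14} - 150\right) \left(-81 + 18\right) = 104 \left(\frac{-17 + 42}{8} - 150\right) \left(-63\right) = 104 \left(\frac{1}{8} \cdot 25 - 150\right) \left(-63\right) = 104 \left(\frac{25}{8} - 150\right) \left(-63\right) = 104 \left(\left(- \frac{1175}{8}\right) \left(-63\right)\right) = 104 \cdot \frac{74025}{8} = 962325$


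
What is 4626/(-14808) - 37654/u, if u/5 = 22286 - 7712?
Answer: -74556421/89921580 ≈ -0.82913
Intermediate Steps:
u = 72870 (u = 5*(22286 - 7712) = 5*14574 = 72870)
4626/(-14808) - 37654/u = 4626/(-14808) - 37654/72870 = 4626*(-1/14808) - 37654*1/72870 = -771/2468 - 18827/36435 = -74556421/89921580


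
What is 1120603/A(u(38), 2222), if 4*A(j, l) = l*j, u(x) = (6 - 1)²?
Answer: 203746/2525 ≈ 80.692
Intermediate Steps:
u(x) = 25 (u(x) = 5² = 25)
A(j, l) = j*l/4 (A(j, l) = (l*j)/4 = (j*l)/4 = j*l/4)
1120603/A(u(38), 2222) = 1120603/(((¼)*25*2222)) = 1120603/(27775/2) = 1120603*(2/27775) = 203746/2525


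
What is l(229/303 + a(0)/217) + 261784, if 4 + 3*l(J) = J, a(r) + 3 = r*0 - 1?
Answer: 51637464829/197253 ≈ 2.6178e+5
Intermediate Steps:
a(r) = -4 (a(r) = -3 + (r*0 - 1) = -3 + (0 - 1) = -3 - 1 = -4)
l(J) = -4/3 + J/3
l(229/303 + a(0)/217) + 261784 = (-4/3 + (229/303 - 4/217)/3) + 261784 = (-4/3 + (⅓)*(48481/65751)) + 261784 = (-4/3 + 48481/197253) + 261784 = -214523/197253 + 261784 = 51637464829/197253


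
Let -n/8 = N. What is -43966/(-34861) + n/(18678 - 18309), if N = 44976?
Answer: -4175681078/4287903 ≈ -973.83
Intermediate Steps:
n = -359808 (n = -8*44976 = -359808)
-43966/(-34861) + n/(18678 - 18309) = -43966/(-34861) - 359808/(18678 - 18309) = -43966*(-1/34861) - 359808/369 = 43966/34861 - 359808*1/369 = 43966/34861 - 119936/123 = -4175681078/4287903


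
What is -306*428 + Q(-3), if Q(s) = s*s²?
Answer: -130995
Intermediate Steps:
Q(s) = s³
-306*428 + Q(-3) = -306*428 + (-3)³ = -130968 - 27 = -130995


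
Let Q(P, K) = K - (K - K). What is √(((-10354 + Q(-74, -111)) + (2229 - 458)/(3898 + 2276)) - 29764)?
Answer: 5*I*√2838538/42 ≈ 200.57*I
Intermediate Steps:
Q(P, K) = K (Q(P, K) = K - 1*0 = K + 0 = K)
√(((-10354 + Q(-74, -111)) + (2229 - 458)/(3898 + 2276)) - 29764) = √(((-10354 - 111) + (2229 - 458)/(3898 + 2276)) - 29764) = √((-10465 + 1771/6174) - 29764) = √((-10465 + 1771*(1/6174)) - 29764) = √((-10465 + 253/882) - 29764) = √(-9229877/882 - 29764) = √(-35481725/882) = 5*I*√2838538/42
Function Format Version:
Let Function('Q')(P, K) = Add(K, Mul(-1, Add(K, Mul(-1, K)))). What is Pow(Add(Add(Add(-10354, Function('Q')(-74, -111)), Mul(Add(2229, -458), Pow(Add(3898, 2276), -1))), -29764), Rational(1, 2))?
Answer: Mul(Rational(5, 42), I, Pow(2838538, Rational(1, 2))) ≈ Mul(200.57, I)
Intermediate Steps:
Function('Q')(P, K) = K (Function('Q')(P, K) = Add(K, Mul(-1, 0)) = Add(K, 0) = K)
Pow(Add(Add(Add(-10354, Function('Q')(-74, -111)), Mul(Add(2229, -458), Pow(Add(3898, 2276), -1))), -29764), Rational(1, 2)) = Pow(Add(Add(Add(-10354, -111), Mul(Add(2229, -458), Pow(Add(3898, 2276), -1))), -29764), Rational(1, 2)) = Pow(Add(Add(-10465, Mul(1771, Pow(6174, -1))), -29764), Rational(1, 2)) = Pow(Add(Add(-10465, Mul(1771, Rational(1, 6174))), -29764), Rational(1, 2)) = Pow(Add(Add(-10465, Rational(253, 882)), -29764), Rational(1, 2)) = Pow(Add(Rational(-9229877, 882), -29764), Rational(1, 2)) = Pow(Rational(-35481725, 882), Rational(1, 2)) = Mul(Rational(5, 42), I, Pow(2838538, Rational(1, 2)))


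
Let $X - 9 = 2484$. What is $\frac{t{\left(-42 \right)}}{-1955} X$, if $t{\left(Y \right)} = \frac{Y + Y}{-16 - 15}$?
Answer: $- \frac{209412}{60605} \approx -3.4554$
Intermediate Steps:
$t{\left(Y \right)} = - \frac{2 Y}{31}$ ($t{\left(Y \right)} = \frac{2 Y}{-31} = 2 Y \left(- \frac{1}{31}\right) = - \frac{2 Y}{31}$)
$X = 2493$ ($X = 9 + 2484 = 2493$)
$\frac{t{\left(-42 \right)}}{-1955} X = \frac{\left(- \frac{2}{31}\right) \left(-42\right)}{-1955} \cdot 2493 = \frac{84}{31} \left(- \frac{1}{1955}\right) 2493 = \left(- \frac{84}{60605}\right) 2493 = - \frac{209412}{60605}$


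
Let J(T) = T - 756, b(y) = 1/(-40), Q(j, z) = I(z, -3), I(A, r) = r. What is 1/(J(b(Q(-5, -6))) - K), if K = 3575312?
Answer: -40/143042721 ≈ -2.7964e-7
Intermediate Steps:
Q(j, z) = -3
b(y) = -1/40
J(T) = -756 + T
1/(J(b(Q(-5, -6))) - K) = 1/((-756 - 1/40) - 1*3575312) = 1/(-30241/40 - 3575312) = 1/(-143042721/40) = -40/143042721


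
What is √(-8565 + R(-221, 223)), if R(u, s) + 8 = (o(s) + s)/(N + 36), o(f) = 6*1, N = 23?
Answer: I*√29829102/59 ≈ 92.57*I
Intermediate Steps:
o(f) = 6
R(u, s) = -466/59 + s/59 (R(u, s) = -8 + (6 + s)/(23 + 36) = -8 + (6 + s)/59 = -8 + (6 + s)*(1/59) = -8 + (6/59 + s/59) = -466/59 + s/59)
√(-8565 + R(-221, 223)) = √(-8565 + (-466/59 + (1/59)*223)) = √(-8565 + (-466/59 + 223/59)) = √(-8565 - 243/59) = √(-505578/59) = I*√29829102/59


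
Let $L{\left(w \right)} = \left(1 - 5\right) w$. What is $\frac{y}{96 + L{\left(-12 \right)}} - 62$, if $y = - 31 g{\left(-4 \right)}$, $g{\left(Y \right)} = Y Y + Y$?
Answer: $- \frac{775}{12} \approx -64.583$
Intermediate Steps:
$g{\left(Y \right)} = Y + Y^{2}$ ($g{\left(Y \right)} = Y^{2} + Y = Y + Y^{2}$)
$L{\left(w \right)} = - 4 w$
$y = -372$ ($y = - 31 \left(- 4 \left(1 - 4\right)\right) = - 31 \left(\left(-4\right) \left(-3\right)\right) = \left(-31\right) 12 = -372$)
$\frac{y}{96 + L{\left(-12 \right)}} - 62 = \frac{1}{96 - -48} \left(-372\right) - 62 = \frac{1}{96 + 48} \left(-372\right) - 62 = \frac{1}{144} \left(-372\right) - 62 = - \frac{31}{12} - 62 = - \frac{775}{12}$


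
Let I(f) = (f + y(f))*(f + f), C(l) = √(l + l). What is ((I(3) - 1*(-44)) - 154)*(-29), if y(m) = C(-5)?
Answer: 2668 - 174*I*√10 ≈ 2668.0 - 550.24*I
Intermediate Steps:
C(l) = √2*√l (C(l) = √(2*l) = √2*√l)
y(m) = I*√10 (y(m) = √2*√(-5) = √2*(I*√5) = I*√10)
I(f) = 2*f*(f + I*√10) (I(f) = (f + I*√10)*(f + f) = (f + I*√10)*(2*f) = 2*f*(f + I*√10))
((I(3) - 1*(-44)) - 154)*(-29) = ((2*3*(3 + I*√10) - 1*(-44)) - 154)*(-29) = (((18 + 6*I*√10) + 44) - 154)*(-29) = ((62 + 6*I*√10) - 154)*(-29) = (-92 + 6*I*√10)*(-29) = 2668 - 174*I*√10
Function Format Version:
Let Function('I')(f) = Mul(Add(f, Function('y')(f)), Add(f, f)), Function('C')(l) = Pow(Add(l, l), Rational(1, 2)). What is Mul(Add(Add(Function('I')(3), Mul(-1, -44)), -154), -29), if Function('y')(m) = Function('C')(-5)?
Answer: Add(2668, Mul(-174, I, Pow(10, Rational(1, 2)))) ≈ Add(2668.0, Mul(-550.24, I))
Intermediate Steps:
Function('C')(l) = Mul(Pow(2, Rational(1, 2)), Pow(l, Rational(1, 2))) (Function('C')(l) = Pow(Mul(2, l), Rational(1, 2)) = Mul(Pow(2, Rational(1, 2)), Pow(l, Rational(1, 2))))
Function('y')(m) = Mul(I, Pow(10, Rational(1, 2))) (Function('y')(m) = Mul(Pow(2, Rational(1, 2)), Pow(-5, Rational(1, 2))) = Mul(Pow(2, Rational(1, 2)), Mul(I, Pow(5, Rational(1, 2)))) = Mul(I, Pow(10, Rational(1, 2))))
Function('I')(f) = Mul(2, f, Add(f, Mul(I, Pow(10, Rational(1, 2))))) (Function('I')(f) = Mul(Add(f, Mul(I, Pow(10, Rational(1, 2)))), Add(f, f)) = Mul(Add(f, Mul(I, Pow(10, Rational(1, 2)))), Mul(2, f)) = Mul(2, f, Add(f, Mul(I, Pow(10, Rational(1, 2))))))
Mul(Add(Add(Function('I')(3), Mul(-1, -44)), -154), -29) = Mul(Add(Add(Mul(2, 3, Add(3, Mul(I, Pow(10, Rational(1, 2))))), Mul(-1, -44)), -154), -29) = Mul(Add(Add(Add(18, Mul(6, I, Pow(10, Rational(1, 2)))), 44), -154), -29) = Mul(Add(Add(62, Mul(6, I, Pow(10, Rational(1, 2)))), -154), -29) = Mul(Add(-92, Mul(6, I, Pow(10, Rational(1, 2)))), -29) = Add(2668, Mul(-174, I, Pow(10, Rational(1, 2))))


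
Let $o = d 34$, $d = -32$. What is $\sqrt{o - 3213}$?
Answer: $i \sqrt{4301} \approx 65.582 i$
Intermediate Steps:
$o = -1088$ ($o = \left(-32\right) 34 = -1088$)
$\sqrt{o - 3213} = \sqrt{-1088 - 3213} = \sqrt{-4301} = i \sqrt{4301}$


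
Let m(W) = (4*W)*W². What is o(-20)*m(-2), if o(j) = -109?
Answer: 3488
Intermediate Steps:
m(W) = 4*W³
o(-20)*m(-2) = -436*(-2)³ = -436*(-8) = -109*(-32) = 3488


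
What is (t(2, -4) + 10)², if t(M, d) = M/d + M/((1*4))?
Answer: 100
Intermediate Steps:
t(M, d) = M/4 + M/d (t(M, d) = M/d + M/4 = M/4 + M/d)
(t(2, -4) + 10)² = (((¼)*2 + 2/(-4)) + 10)² = ((½ + 2*(-¼)) + 10)² = ((½ - ½) + 10)² = (0 + 10)² = 10² = 100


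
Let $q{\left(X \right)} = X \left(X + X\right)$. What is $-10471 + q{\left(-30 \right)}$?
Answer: $-8671$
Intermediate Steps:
$q{\left(X \right)} = 2 X^{2}$ ($q{\left(X \right)} = X 2 X = 2 X^{2}$)
$-10471 + q{\left(-30 \right)} = -10471 + 2 \left(-30\right)^{2} = -10471 + 2 \cdot 900 = -10471 + 1800 = -8671$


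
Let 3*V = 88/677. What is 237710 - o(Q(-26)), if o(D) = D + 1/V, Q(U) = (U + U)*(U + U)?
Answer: 20678497/88 ≈ 2.3498e+5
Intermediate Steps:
V = 88/2031 (V = (88/677)/3 = (88*(1/677))/3 = (⅓)*(88/677) = 88/2031 ≈ 0.043328)
Q(U) = 4*U² (Q(U) = (2*U)*(2*U) = 4*U²)
o(D) = 2031/88 + D (o(D) = D + 1/(88/2031) = D + 2031/88 = 2031/88 + D)
237710 - o(Q(-26)) = 237710 - (2031/88 + 4*(-26)²) = 237710 - (2031/88 + 4*676) = 237710 - (2031/88 + 2704) = 237710 - 1*239983/88 = 237710 - 239983/88 = 20678497/88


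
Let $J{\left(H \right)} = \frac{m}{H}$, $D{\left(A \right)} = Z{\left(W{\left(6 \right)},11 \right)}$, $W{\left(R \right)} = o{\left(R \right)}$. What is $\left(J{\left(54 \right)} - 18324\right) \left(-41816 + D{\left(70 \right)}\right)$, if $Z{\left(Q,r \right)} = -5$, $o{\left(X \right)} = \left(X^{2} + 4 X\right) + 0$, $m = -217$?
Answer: $\frac{41390787373}{54} \approx 7.665 \cdot 10^{8}$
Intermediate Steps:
$o{\left(X \right)} = X^{2} + 4 X$
$W{\left(R \right)} = R \left(4 + R\right)$
$D{\left(A \right)} = -5$
$J{\left(H \right)} = - \frac{217}{H}$
$\left(J{\left(54 \right)} - 18324\right) \left(-41816 + D{\left(70 \right)}\right) = \left(- \frac{217}{54} - 18324\right) \left(-41816 - 5\right) = \left(\left(-217\right) \frac{1}{54} - 18324\right) \left(-41821\right) = \left(- \frac{217}{54} - 18324\right) \left(-41821\right) = \left(- \frac{989713}{54}\right) \left(-41821\right) = \frac{41390787373}{54}$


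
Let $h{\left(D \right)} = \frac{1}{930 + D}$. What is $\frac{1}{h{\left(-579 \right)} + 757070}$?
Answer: $\frac{351}{265731571} \approx 1.3209 \cdot 10^{-6}$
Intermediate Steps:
$\frac{1}{h{\left(-579 \right)} + 757070} = \frac{1}{\frac{1}{930 - 579} + 757070} = \frac{1}{\frac{1}{351} + 757070} = \frac{1}{\frac{265731571}{351}} = \frac{351}{265731571}$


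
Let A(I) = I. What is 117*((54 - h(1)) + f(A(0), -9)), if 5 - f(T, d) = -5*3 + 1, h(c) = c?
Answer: 8424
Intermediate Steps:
f(T, d) = 19 (f(T, d) = 5 - (-5*3 + 1) = 5 - (-15 + 1) = 5 - 1*(-14) = 5 + 14 = 19)
117*((54 - h(1)) + f(A(0), -9)) = 117*((54 - 1*1) + 19) = 117*((54 - 1) + 19) = 117*(53 + 19) = 117*72 = 8424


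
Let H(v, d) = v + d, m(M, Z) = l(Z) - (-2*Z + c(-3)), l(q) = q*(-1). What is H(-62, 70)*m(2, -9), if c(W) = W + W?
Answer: -24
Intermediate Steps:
c(W) = 2*W
l(q) = -q
m(M, Z) = 6 + Z (m(M, Z) = -Z - (-2*Z + 2*(-3)) = -Z - (-2*Z - 6) = -Z - (-6 - 2*Z) = -Z + (6 + 2*Z) = 6 + Z)
H(v, d) = d + v
H(-62, 70)*m(2, -9) = (70 - 62)*(6 - 9) = 8*(-3) = -24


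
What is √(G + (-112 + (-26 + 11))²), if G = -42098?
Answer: I*√25969 ≈ 161.15*I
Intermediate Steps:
√(G + (-112 + (-26 + 11))²) = √(-42098 + (-112 + (-26 + 11))²) = √(-42098 + (-112 - 15)²) = √(-42098 + (-127)²) = √(-42098 + 16129) = √(-25969) = I*√25969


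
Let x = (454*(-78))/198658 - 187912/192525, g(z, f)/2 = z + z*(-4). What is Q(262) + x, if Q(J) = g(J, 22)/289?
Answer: -2143601551966/325096367325 ≈ -6.5937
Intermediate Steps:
g(z, f) = -6*z (g(z, f) = 2*(z + z*(-4)) = 2*(z - 4*z) = 2*(-3*z) = -6*z)
Q(J) = -6*J/289
x = -22073958698/19123315725 (x = -35412*1/198658 - 187912*1/192525 = -17706/99329 - 187912/192525 = -22073958698/19123315725 ≈ -1.1543)
Q(262) + x = -6/289*262 - 22073958698/19123315725 = -1572/289 - 22073958698/19123315725 = -2143601551966/325096367325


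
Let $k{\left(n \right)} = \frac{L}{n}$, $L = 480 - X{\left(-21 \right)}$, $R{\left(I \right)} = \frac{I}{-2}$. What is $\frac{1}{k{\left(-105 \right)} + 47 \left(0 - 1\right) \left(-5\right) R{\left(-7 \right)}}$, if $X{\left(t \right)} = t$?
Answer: $\frac{70}{57241} \approx 0.0012229$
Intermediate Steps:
$R{\left(I \right)} = - \frac{I}{2}$ ($R{\left(I \right)} = I \left(- \frac{1}{2}\right) = - \frac{I}{2}$)
$L = 501$ ($L = 480 - -21 = 480 + 21 = 501$)
$k{\left(n \right)} = \frac{501}{n}$
$\frac{1}{k{\left(-105 \right)} + 47 \left(0 - 1\right) \left(-5\right) R{\left(-7 \right)}} = \frac{1}{\frac{501}{-105} + 47 \left(0 - 1\right) \left(-5\right) \left(\left(- \frac{1}{2}\right) \left(-7\right)\right)} = \frac{1}{501 \left(- \frac{1}{105}\right) + 47 \left(\left(-1\right) \left(-5\right)\right) \frac{7}{2}} = \frac{1}{- \frac{167}{35} + 47 \cdot 5 \cdot \frac{7}{2}} = \frac{1}{- \frac{167}{35} + 235 \cdot \frac{7}{2}} = \frac{1}{- \frac{167}{35} + \frac{1645}{2}} = \frac{1}{\frac{57241}{70}} = \frac{70}{57241}$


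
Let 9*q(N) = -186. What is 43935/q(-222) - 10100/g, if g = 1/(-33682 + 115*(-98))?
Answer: 28148810595/62 ≈ 4.5401e+8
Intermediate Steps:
g = -1/44952 (g = 1/(-33682 - 11270) = 1/(-44952) = -1/44952 ≈ -2.2246e-5)
q(N) = -62/3 (q(N) = (1/9)*(-186) = -62/3)
43935/q(-222) - 10100/g = 43935/(-62/3) - 10100/(-1/44952) = 43935*(-3/62) - 10100*(-44952) = -131805/62 + 454015200 = 28148810595/62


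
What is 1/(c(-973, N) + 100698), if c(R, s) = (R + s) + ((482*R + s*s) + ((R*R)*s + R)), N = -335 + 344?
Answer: 1/8150417 ≈ 1.2269e-7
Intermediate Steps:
N = 9
c(R, s) = s + s² + 484*R + s*R² (c(R, s) = (R + s) + ((482*R + s²) + (R²*s + R)) = (R + s) + ((s² + 482*R) + (s*R² + R)) = (R + s) + ((s² + 482*R) + (R + s*R²)) = (R + s) + (s² + 483*R + s*R²) = s + s² + 484*R + s*R²)
1/(c(-973, N) + 100698) = 1/((9 + 9² + 484*(-973) + 9*(-973)²) + 100698) = 1/((9 + 81 - 470932 + 9*946729) + 100698) = 1/((9 + 81 - 470932 + 8520561) + 100698) = 1/(8049719 + 100698) = 1/8150417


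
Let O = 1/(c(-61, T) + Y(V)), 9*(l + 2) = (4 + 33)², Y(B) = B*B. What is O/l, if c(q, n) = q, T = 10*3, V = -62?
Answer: 3/1703611 ≈ 1.7610e-6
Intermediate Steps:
T = 30
Y(B) = B²
l = 1351/9 (l = -2 + (4 + 33)²/9 = -2 + (⅑)*37² = -2 + (⅑)*1369 = -2 + 1369/9 = 1351/9 ≈ 150.11)
O = 1/3783 (O = 1/(-61 + (-62)²) = 1/(-61 + 3844) = 1/3783 ≈ 0.00026434)
O/l = 1/(3783*(1351/9)) = (1/3783)*(9/1351) = 3/1703611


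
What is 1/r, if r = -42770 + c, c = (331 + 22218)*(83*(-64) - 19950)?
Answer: -1/569675608 ≈ -1.7554e-9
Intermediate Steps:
c = -569632838 (c = 22549*(-5312 - 19950) = 22549*(-25262) = -569632838)
r = -569675608 (r = -42770 - 569632838 = -569675608)
1/r = 1/(-569675608) = -1/569675608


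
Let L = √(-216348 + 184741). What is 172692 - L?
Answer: 172692 - I*√31607 ≈ 1.7269e+5 - 177.78*I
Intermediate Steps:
L = I*√31607 (L = √(-31607) = I*√31607 ≈ 177.78*I)
172692 - L = 172692 - I*√31607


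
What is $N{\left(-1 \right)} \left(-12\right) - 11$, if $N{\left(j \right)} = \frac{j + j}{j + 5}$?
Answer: $-5$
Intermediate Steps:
$N{\left(j \right)} = \frac{2 j}{5 + j}$
$N{\left(-1 \right)} \left(-12\right) - 11 = 2 \left(-1\right) \frac{1}{5 - 1} \left(-12\right) - 11 = 2 \left(-1\right) \frac{1}{4} \left(-12\right) - 11 = \left(- \frac{1}{2}\right) \left(-12\right) - 11 = 6 - 11 = -5$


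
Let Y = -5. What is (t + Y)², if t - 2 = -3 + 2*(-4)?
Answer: 196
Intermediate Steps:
t = -9 (t = 2 + (-3 + 2*(-4)) = 2 + (-3 - 8) = 2 - 11 = -9)
(t + Y)² = (-9 - 5)² = (-14)² = 196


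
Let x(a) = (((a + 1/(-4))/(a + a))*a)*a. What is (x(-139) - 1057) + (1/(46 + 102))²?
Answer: 188831647/21904 ≈ 8620.9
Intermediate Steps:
x(a) = a*(-⅛ + a/2) (x(a) = (((a - ¼)/((2*a)))*a)*a = (((-¼ + a)*(1/(2*a)))*a)*a = (((-¼ + a)/(2*a))*a)*a = (-⅛ + a/2)*a = a*(-⅛ + a/2))
(x(-139) - 1057) + (1/(46 + 102))² = ((⅛)*(-139)*(-1 + 4*(-139)) - 1057) + (1/(46 + 102))² = ((⅛)*(-139)*(-1 - 556) - 1057) + (1/148)² = ((⅛)*(-139)*(-557) - 1057) + (1/148)² = (77423/8 - 1057) + 1/21904 = 68967/8 + 1/21904 = 188831647/21904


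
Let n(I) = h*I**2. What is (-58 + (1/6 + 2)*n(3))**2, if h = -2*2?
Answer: 18496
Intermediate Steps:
h = -4
n(I) = -4*I**2
(-58 + (1/6 + 2)*n(3))**2 = (-58 + (1/6 + 2)*(-4*3**2))**2 = (-58 + (1/6 + 2)*(-4*9))**2 = (-58 + (13/6)*(-36))**2 = (-58 - 78)**2 = (-136)**2 = 18496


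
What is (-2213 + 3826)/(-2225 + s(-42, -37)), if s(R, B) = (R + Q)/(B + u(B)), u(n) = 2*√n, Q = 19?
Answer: -2721513281/3753155852 - 37099*I*√37/3753155852 ≈ -0.72513 - 6.0127e-5*I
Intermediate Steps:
s(R, B) = (19 + R)/(B + 2*√B) (s(R, B) = (R + 19)/(B + 2*√B) = (19 + R)/(B + 2*√B))
(-2213 + 3826)/(-2225 + s(-42, -37)) = (-2213 + 3826)/(-2225 + (19 - 42)/(-37 + 2*√(-37))) = 1613/(-2225 - 23/(-37 + 2*(I*√37))) = 1613/(-2225 - 23/(-37 + 2*I*√37))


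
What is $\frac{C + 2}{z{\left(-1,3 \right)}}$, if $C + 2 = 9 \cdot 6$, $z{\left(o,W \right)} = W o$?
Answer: $-18$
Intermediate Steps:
$C = 52$ ($C = -2 + 9 \cdot 6 = -2 + 54 = 52$)
$\frac{C + 2}{z{\left(-1,3 \right)}} = \frac{52 + 2}{3 \left(-1\right)} = \frac{54}{-3} = 54 \left(- \frac{1}{3}\right) = -18$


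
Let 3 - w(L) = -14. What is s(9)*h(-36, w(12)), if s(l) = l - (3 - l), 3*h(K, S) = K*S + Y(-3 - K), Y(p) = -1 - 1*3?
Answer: -3080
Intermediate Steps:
w(L) = 17 (w(L) = 3 - 1*(-14) = 3 + 14 = 17)
Y(p) = -4 (Y(p) = -1 - 3 = -4)
h(K, S) = -4/3 + K*S/3 (h(K, S) = (K*S - 4)/3 = (-4 + K*S)/3 = -4/3 + K*S/3)
s(l) = -3 + 2*l (s(l) = l + (-3 + l) = -3 + 2*l)
s(9)*h(-36, w(12)) = (-3 + 2*9)*(-4/3 + (⅓)*(-36)*17) = (-3 + 18)*(-4/3 - 204) = 15*(-616/3) = -3080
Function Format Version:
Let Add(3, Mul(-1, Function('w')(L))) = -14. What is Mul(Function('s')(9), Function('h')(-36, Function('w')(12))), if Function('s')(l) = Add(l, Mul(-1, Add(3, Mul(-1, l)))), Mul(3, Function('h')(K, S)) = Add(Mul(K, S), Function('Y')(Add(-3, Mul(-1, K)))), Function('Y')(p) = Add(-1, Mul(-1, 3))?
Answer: -3080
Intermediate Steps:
Function('w')(L) = 17 (Function('w')(L) = Add(3, Mul(-1, -14)) = Add(3, 14) = 17)
Function('Y')(p) = -4 (Function('Y')(p) = Add(-1, -3) = -4)
Function('h')(K, S) = Add(Rational(-4, 3), Mul(Rational(1, 3), K, S)) (Function('h')(K, S) = Mul(Rational(1, 3), Add(Mul(K, S), -4)) = Mul(Rational(1, 3), Add(-4, Mul(K, S))) = Add(Rational(-4, 3), Mul(Rational(1, 3), K, S)))
Function('s')(l) = Add(-3, Mul(2, l)) (Function('s')(l) = Add(l, Add(-3, l)) = Add(-3, Mul(2, l)))
Mul(Function('s')(9), Function('h')(-36, Function('w')(12))) = Mul(Add(-3, Mul(2, 9)), Add(Rational(-4, 3), Mul(Rational(1, 3), -36, 17))) = Mul(Add(-3, 18), Add(Rational(-4, 3), -204)) = Mul(15, Rational(-616, 3)) = -3080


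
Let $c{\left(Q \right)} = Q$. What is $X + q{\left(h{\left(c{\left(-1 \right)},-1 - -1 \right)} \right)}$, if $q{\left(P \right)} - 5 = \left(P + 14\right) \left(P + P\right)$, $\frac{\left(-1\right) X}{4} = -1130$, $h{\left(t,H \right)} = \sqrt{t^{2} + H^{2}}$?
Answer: $4555$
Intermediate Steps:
$h{\left(t,H \right)} = \sqrt{H^{2} + t^{2}}$
$X = 4520$ ($X = \left(-4\right) \left(-1130\right) = 4520$)
$q{\left(P \right)} = 5 + 2 P \left(14 + P\right)$ ($q{\left(P \right)} = 5 + \left(P + 14\right) \left(P + P\right) = 5 + \left(14 + P\right) 2 P = 5 + 2 P \left(14 + P\right)$)
$X + q{\left(h{\left(c{\left(-1 \right)},-1 - -1 \right)} \right)} = 4520 + \left(5 + 2 \left(\sqrt{\left(-1 - -1\right)^{2} + \left(-1\right)^{2}}\right)^{2} + 28 \sqrt{\left(-1 - -1\right)^{2} + \left(-1\right)^{2}}\right) = 4520 + \left(5 + 2 \left(\sqrt{\left(-1 + 1\right)^{2} + 1}\right)^{2} + 28 \sqrt{\left(-1 + 1\right)^{2} + 1}\right) = 4520 + \left(5 + 2 \left(\sqrt{0^{2} + 1}\right)^{2} + 28 \sqrt{0^{2} + 1}\right) = 4520 + \left(5 + 2 \left(\sqrt{0 + 1}\right)^{2} + 28 \sqrt{0 + 1}\right) = 4520 + \left(5 + 2 \left(\sqrt{1}\right)^{2} + 28 \sqrt{1}\right) = 4520 + \left(5 + 2 \cdot 1^{2} + 28 \cdot 1\right) = 4520 + \left(5 + 2 \cdot 1 + 28\right) = 4520 + \left(5 + 2 + 28\right) = 4520 + 35 = 4555$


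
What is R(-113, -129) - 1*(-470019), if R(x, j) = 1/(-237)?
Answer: 111394502/237 ≈ 4.7002e+5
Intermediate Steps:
R(x, j) = -1/237
R(-113, -129) - 1*(-470019) = -1/237 - 1*(-470019) = -1/237 + 470019 = 111394502/237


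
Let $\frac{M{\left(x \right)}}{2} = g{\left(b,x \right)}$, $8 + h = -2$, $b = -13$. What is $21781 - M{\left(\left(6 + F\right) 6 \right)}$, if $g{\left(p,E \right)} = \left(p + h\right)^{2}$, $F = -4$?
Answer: $20723$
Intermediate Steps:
$h = -10$ ($h = -8 - 2 = -10$)
$g{\left(p,E \right)} = \left(-10 + p\right)^{2}$ ($g{\left(p,E \right)} = \left(p - 10\right)^{2} = \left(-10 + p\right)^{2}$)
$M{\left(x \right)} = 1058$ ($M{\left(x \right)} = 2 \left(-10 - 13\right)^{2} = 2 \left(-23\right)^{2} = 2 \cdot 529 = 1058$)
$21781 - M{\left(\left(6 + F\right) 6 \right)} = 21781 - 1058 = 20723$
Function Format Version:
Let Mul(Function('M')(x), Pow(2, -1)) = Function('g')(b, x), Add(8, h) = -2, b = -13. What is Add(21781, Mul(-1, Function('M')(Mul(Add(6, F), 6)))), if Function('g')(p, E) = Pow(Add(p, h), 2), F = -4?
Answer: 20723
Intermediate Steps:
h = -10 (h = Add(-8, -2) = -10)
Function('g')(p, E) = Pow(Add(-10, p), 2) (Function('g')(p, E) = Pow(Add(p, -10), 2) = Pow(Add(-10, p), 2))
Function('M')(x) = 1058 (Function('M')(x) = Mul(2, Pow(Add(-10, -13), 2)) = Mul(2, Pow(-23, 2)) = Mul(2, 529) = 1058)
Add(21781, Mul(-1, Function('M')(Mul(Add(6, F), 6)))) = Add(21781, Mul(-1, 1058)) = Add(21781, -1058) = 20723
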